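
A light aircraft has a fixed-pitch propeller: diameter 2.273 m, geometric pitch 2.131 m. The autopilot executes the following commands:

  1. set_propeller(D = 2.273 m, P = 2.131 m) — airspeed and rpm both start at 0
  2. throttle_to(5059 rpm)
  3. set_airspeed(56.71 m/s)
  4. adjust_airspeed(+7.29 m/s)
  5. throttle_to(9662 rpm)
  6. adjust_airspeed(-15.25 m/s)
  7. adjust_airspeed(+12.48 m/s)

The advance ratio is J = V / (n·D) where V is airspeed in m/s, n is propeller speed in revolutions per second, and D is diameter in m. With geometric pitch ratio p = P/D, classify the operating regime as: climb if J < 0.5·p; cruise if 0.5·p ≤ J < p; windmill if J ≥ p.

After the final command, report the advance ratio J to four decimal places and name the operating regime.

J = 0.1673, regime = climb

set_propeller: D = 2.273 m, P = 2.131 m (p = P/D = 0.937527); state ← (V=0, rpm=0)
throttle_to(5059): rpm ← 5059
set_airspeed(56.71): V ← 56.71 m/s
adjust_airspeed(+7.29): V ← 56.71 +7.29 = 64 m/s
throttle_to(9662): rpm ← 9662
adjust_airspeed(-15.25): V ← 64 -15.25 = 48.75 m/s
adjust_airspeed(+12.48): V ← 48.75 +12.48 = 61.23 m/s
final state: V = 61.23 m/s, rpm = 9662 → n = rpm/60 = 161.033333 rev/s
J = V / (n·D) = 61.23 / (161.033333 × 2.273) = 0.167282
regime bands: climb J<0.4688 | cruise [0.4688, 0.9375) | windmill J≥0.9375
J = 0.1673 → climb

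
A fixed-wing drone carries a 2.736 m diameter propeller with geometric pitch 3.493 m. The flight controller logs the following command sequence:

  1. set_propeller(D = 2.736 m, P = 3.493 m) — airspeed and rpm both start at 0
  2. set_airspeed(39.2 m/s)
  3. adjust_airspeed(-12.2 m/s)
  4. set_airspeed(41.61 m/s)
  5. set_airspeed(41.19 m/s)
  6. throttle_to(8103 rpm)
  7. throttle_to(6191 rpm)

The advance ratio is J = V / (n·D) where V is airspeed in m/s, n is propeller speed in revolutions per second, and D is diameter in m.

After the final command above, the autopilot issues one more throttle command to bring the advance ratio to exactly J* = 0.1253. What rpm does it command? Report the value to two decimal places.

rpm = 7209.01

set_propeller: D = 2.736 m, P = 3.493 m (p = P/D = 1.276681); state ← (V=0, rpm=0)
set_airspeed(39.2): V ← 39.2 m/s
adjust_airspeed(-12.2): V ← 39.2 -12.2 = 27 m/s
set_airspeed(41.61): V ← 41.61 m/s
set_airspeed(41.19): V ← 41.19 m/s
throttle_to(8103): rpm ← 8103
throttle_to(6191): rpm ← 6191
final state: V = 41.19 m/s, rpm = 6191 → n = rpm/60 = 103.183333 rev/s
target J* = 0.1253; solve J* = V/(n·D) for n: n = V/(J*·D) = 41.19/(0.1253 × 2.736) = 120.150236 rev/s
rpm = 60·n = 7209.014156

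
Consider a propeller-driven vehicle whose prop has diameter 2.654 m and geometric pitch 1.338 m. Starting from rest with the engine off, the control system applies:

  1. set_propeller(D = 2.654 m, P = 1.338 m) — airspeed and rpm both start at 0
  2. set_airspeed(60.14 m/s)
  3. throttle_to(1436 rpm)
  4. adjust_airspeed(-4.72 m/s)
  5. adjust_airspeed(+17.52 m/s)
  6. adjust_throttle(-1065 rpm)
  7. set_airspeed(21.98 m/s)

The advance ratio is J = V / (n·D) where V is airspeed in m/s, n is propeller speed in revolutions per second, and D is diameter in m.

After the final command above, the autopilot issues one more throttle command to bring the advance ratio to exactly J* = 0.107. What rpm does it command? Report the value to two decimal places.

rpm = 4644.02

set_propeller: D = 2.654 m, P = 1.338 m (p = P/D = 0.504145); state ← (V=0, rpm=0)
set_airspeed(60.14): V ← 60.14 m/s
throttle_to(1436): rpm ← 1436
adjust_airspeed(-4.72): V ← 60.14 -4.72 = 55.42 m/s
adjust_airspeed(+17.52): V ← 55.42 +17.52 = 72.94 m/s
adjust_throttle(-1065): rpm ← 1436 -1065 = 371
set_airspeed(21.98): V ← 21.98 m/s
final state: V = 21.98 m/s, rpm = 371 → n = rpm/60 = 6.183333 rev/s
target J* = 0.107; solve J* = V/(n·D) for n: n = V/(J*·D) = 21.98/(0.107 × 2.654) = 77.400362 rev/s
rpm = 60·n = 4644.021720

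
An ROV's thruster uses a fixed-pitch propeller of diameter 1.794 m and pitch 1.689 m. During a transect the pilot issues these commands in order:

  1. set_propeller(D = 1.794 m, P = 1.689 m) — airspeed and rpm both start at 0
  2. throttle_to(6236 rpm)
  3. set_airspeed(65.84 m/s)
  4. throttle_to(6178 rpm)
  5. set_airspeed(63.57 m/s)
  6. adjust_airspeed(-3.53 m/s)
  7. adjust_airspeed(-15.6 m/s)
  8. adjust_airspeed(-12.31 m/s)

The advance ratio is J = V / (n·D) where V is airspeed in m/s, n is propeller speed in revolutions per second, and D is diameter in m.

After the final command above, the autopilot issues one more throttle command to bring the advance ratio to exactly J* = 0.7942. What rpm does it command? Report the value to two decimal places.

rpm = 1353.04

set_propeller: D = 1.794 m, P = 1.689 m (p = P/D = 0.941472); state ← (V=0, rpm=0)
throttle_to(6236): rpm ← 6236
set_airspeed(65.84): V ← 65.84 m/s
throttle_to(6178): rpm ← 6178
set_airspeed(63.57): V ← 63.57 m/s
adjust_airspeed(-3.53): V ← 63.57 -3.53 = 60.04 m/s
adjust_airspeed(-15.6): V ← 60.04 -15.6 = 44.44 m/s
adjust_airspeed(-12.31): V ← 44.44 -12.31 = 32.13 m/s
final state: V = 32.13 m/s, rpm = 6178 → n = rpm/60 = 102.966667 rev/s
target J* = 0.7942; solve J* = V/(n·D) for n: n = V/(J*·D) = 32.13/(0.7942 × 1.794) = 22.550616 rev/s
rpm = 60·n = 1353.036943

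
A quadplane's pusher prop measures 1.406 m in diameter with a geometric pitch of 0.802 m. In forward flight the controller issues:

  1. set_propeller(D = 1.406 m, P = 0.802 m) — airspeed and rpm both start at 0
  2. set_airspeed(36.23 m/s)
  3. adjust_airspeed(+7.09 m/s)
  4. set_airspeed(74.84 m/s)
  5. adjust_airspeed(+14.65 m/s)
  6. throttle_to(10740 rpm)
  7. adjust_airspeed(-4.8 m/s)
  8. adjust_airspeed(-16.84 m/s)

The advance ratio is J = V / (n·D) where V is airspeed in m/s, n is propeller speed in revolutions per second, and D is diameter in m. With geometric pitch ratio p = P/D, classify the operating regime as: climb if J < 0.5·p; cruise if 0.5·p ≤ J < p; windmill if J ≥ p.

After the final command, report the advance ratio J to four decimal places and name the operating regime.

J = 0.2696, regime = climb

set_propeller: D = 1.406 m, P = 0.802 m (p = P/D = 0.570413); state ← (V=0, rpm=0)
set_airspeed(36.23): V ← 36.23 m/s
adjust_airspeed(+7.09): V ← 36.23 +7.09 = 43.32 m/s
set_airspeed(74.84): V ← 74.84 m/s
adjust_airspeed(+14.65): V ← 74.84 +14.65 = 89.49 m/s
throttle_to(10740): rpm ← 10740
adjust_airspeed(-4.8): V ← 89.49 -4.8 = 84.69 m/s
adjust_airspeed(-16.84): V ← 84.69 -16.84 = 67.85 m/s
final state: V = 67.85 m/s, rpm = 10740 → n = rpm/60 = 179.000000 rev/s
J = V / (n·D) = 67.85 / (179.000000 × 1.406) = 0.269595
regime bands: climb J<0.2852 | cruise [0.2852, 0.5704) | windmill J≥0.5704
J = 0.2696 → climb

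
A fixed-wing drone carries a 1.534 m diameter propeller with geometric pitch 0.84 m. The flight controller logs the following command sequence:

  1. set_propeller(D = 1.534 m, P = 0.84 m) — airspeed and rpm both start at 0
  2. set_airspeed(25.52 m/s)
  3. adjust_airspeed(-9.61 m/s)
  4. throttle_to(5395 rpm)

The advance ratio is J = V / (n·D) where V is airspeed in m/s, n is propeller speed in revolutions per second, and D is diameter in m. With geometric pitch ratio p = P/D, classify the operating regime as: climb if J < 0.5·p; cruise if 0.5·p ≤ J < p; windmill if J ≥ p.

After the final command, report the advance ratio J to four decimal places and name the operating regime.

J = 0.1153, regime = climb

set_propeller: D = 1.534 m, P = 0.84 m (p = P/D = 0.547588); state ← (V=0, rpm=0)
set_airspeed(25.52): V ← 25.52 m/s
adjust_airspeed(-9.61): V ← 25.52 -9.61 = 15.91 m/s
throttle_to(5395): rpm ← 5395
final state: V = 15.91 m/s, rpm = 5395 → n = rpm/60 = 89.916667 rev/s
J = V / (n·D) = 15.91 / (89.916667 × 1.534) = 0.115347
regime bands: climb J<0.2738 | cruise [0.2738, 0.5476) | windmill J≥0.5476
J = 0.1153 → climb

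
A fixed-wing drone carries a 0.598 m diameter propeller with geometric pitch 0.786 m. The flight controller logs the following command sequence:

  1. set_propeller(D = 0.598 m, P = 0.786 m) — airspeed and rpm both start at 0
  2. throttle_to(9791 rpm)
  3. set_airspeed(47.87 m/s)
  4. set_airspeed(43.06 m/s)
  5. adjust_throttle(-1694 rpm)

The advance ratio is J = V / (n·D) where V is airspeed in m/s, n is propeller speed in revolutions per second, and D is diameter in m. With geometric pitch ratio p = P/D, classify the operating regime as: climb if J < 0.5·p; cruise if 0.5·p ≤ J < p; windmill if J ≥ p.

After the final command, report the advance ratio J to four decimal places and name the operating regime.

set_propeller: D = 0.598 m, P = 0.786 m (p = P/D = 1.314381); state ← (V=0, rpm=0)
throttle_to(9791): rpm ← 9791
set_airspeed(47.87): V ← 47.87 m/s
set_airspeed(43.06): V ← 43.06 m/s
adjust_throttle(-1694): rpm ← 9791 -1694 = 8097
final state: V = 43.06 m/s, rpm = 8097 → n = rpm/60 = 134.950000 rev/s
J = V / (n·D) = 43.06 / (134.950000 × 0.598) = 0.533581
regime bands: climb J<0.6572 | cruise [0.6572, 1.3144) | windmill J≥1.3144
J = 0.5336 → climb

J = 0.5336, regime = climb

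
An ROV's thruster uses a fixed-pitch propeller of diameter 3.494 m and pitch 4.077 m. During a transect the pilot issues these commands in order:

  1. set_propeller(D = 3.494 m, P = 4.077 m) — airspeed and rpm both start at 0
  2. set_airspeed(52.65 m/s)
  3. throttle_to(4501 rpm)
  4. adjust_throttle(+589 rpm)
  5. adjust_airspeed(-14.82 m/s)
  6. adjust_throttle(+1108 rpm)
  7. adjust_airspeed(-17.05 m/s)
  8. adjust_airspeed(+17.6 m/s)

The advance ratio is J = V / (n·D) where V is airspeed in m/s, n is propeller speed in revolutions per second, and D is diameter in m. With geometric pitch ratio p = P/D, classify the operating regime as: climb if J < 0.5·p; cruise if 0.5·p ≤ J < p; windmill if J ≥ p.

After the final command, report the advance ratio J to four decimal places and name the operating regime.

set_propeller: D = 3.494 m, P = 4.077 m (p = P/D = 1.166857); state ← (V=0, rpm=0)
set_airspeed(52.65): V ← 52.65 m/s
throttle_to(4501): rpm ← 4501
adjust_throttle(+589): rpm ← 4501 +589 = 5090
adjust_airspeed(-14.82): V ← 52.65 -14.82 = 37.83 m/s
adjust_throttle(+1108): rpm ← 5090 +1108 = 6198
adjust_airspeed(-17.05): V ← 37.83 -17.05 = 20.78 m/s
adjust_airspeed(+17.6): V ← 20.78 +17.6 = 38.38 m/s
final state: V = 38.38 m/s, rpm = 6198 → n = rpm/60 = 103.300000 rev/s
J = V / (n·D) = 38.38 / (103.300000 × 3.494) = 0.106336
regime bands: climb J<0.5834 | cruise [0.5834, 1.1669) | windmill J≥1.1669
J = 0.1063 → climb

J = 0.1063, regime = climb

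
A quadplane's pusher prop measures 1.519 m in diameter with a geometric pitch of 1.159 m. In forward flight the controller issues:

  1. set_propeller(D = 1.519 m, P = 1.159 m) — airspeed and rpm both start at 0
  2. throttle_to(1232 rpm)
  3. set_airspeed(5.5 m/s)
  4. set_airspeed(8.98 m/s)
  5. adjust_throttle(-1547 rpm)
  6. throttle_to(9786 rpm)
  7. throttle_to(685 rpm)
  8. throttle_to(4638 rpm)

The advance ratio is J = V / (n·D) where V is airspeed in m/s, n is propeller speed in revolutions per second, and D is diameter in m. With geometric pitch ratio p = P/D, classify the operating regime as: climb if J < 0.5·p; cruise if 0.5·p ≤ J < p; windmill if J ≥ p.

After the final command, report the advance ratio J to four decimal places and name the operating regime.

J = 0.0765, regime = climb

set_propeller: D = 1.519 m, P = 1.159 m (p = P/D = 0.763002); state ← (V=0, rpm=0)
throttle_to(1232): rpm ← 1232
set_airspeed(5.5): V ← 5.5 m/s
set_airspeed(8.98): V ← 8.98 m/s
adjust_throttle(-1547): rpm ← 1232 -1547 = -315
throttle_to(9786): rpm ← 9786
throttle_to(685): rpm ← 685
throttle_to(4638): rpm ← 4638
final state: V = 8.98 m/s, rpm = 4638 → n = rpm/60 = 77.300000 rev/s
J = V / (n·D) = 8.98 / (77.300000 × 1.519) = 0.076478
regime bands: climb J<0.3815 | cruise [0.3815, 0.7630) | windmill J≥0.7630
J = 0.0765 → climb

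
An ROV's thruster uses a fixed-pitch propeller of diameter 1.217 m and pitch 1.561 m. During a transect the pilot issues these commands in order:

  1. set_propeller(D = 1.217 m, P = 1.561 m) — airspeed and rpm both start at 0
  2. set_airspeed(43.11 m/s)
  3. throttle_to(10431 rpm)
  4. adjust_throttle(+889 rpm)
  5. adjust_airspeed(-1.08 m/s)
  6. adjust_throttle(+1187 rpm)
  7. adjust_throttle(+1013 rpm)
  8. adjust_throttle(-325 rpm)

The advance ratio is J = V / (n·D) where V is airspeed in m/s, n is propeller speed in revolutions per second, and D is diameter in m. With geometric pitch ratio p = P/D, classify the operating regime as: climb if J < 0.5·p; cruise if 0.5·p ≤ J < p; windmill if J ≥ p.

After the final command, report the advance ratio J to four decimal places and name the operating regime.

set_propeller: D = 1.217 m, P = 1.561 m (p = P/D = 1.282662); state ← (V=0, rpm=0)
set_airspeed(43.11): V ← 43.11 m/s
throttle_to(10431): rpm ← 10431
adjust_throttle(+889): rpm ← 10431 +889 = 11320
adjust_airspeed(-1.08): V ← 43.11 -1.08 = 42.03 m/s
adjust_throttle(+1187): rpm ← 11320 +1187 = 12507
adjust_throttle(+1013): rpm ← 12507 +1013 = 13520
adjust_throttle(-325): rpm ← 13520 -325 = 13195
final state: V = 42.03 m/s, rpm = 13195 → n = rpm/60 = 219.916667 rev/s
J = V / (n·D) = 42.03 / (219.916667 × 1.217) = 0.157040
regime bands: climb J<0.6413 | cruise [0.6413, 1.2827) | windmill J≥1.2827
J = 0.1570 → climb

J = 0.1570, regime = climb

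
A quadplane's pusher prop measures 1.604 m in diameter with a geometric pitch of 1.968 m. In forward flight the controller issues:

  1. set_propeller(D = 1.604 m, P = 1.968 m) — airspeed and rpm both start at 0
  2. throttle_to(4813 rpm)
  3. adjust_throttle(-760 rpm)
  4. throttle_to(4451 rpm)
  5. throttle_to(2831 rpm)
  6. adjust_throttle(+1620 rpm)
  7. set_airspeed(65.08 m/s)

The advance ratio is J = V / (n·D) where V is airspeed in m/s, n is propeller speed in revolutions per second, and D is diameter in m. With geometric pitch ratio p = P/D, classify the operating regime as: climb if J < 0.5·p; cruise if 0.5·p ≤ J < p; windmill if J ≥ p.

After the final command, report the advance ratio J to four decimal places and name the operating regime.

set_propeller: D = 1.604 m, P = 1.968 m (p = P/D = 1.226933); state ← (V=0, rpm=0)
throttle_to(4813): rpm ← 4813
adjust_throttle(-760): rpm ← 4813 -760 = 4053
throttle_to(4451): rpm ← 4451
throttle_to(2831): rpm ← 2831
adjust_throttle(+1620): rpm ← 2831 +1620 = 4451
set_airspeed(65.08): V ← 65.08 m/s
final state: V = 65.08 m/s, rpm = 4451 → n = rpm/60 = 74.183333 rev/s
J = V / (n·D) = 65.08 / (74.183333 × 1.604) = 0.546936
regime bands: climb J<0.6135 | cruise [0.6135, 1.2269) | windmill J≥1.2269
J = 0.5469 → climb

J = 0.5469, regime = climb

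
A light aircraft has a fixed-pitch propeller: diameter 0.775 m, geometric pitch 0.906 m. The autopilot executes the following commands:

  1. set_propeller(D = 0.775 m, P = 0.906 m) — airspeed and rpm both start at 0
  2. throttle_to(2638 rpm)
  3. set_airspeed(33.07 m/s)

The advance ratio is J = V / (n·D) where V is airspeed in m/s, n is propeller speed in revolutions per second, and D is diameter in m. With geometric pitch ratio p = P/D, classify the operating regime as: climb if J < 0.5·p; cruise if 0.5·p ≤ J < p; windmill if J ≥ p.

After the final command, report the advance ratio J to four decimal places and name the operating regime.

set_propeller: D = 0.775 m, P = 0.906 m (p = P/D = 1.169032); state ← (V=0, rpm=0)
throttle_to(2638): rpm ← 2638
set_airspeed(33.07): V ← 33.07 m/s
final state: V = 33.07 m/s, rpm = 2638 → n = rpm/60 = 43.966667 rev/s
J = V / (n·D) = 33.07 / (43.966667 × 0.775) = 0.970530
regime bands: climb J<0.5845 | cruise [0.5845, 1.1690) | windmill J≥1.1690
J = 0.9705 → cruise

J = 0.9705, regime = cruise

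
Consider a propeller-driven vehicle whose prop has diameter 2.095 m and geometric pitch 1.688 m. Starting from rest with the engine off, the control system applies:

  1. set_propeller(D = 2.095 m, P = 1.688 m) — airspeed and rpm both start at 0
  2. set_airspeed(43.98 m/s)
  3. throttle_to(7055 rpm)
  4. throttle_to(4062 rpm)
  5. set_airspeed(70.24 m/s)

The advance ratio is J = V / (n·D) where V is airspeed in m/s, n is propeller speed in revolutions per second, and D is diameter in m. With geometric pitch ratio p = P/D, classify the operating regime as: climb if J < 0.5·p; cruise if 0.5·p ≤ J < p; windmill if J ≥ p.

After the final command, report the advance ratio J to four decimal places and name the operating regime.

J = 0.4952, regime = cruise

set_propeller: D = 2.095 m, P = 1.688 m (p = P/D = 0.805728); state ← (V=0, rpm=0)
set_airspeed(43.98): V ← 43.98 m/s
throttle_to(7055): rpm ← 7055
throttle_to(4062): rpm ← 4062
set_airspeed(70.24): V ← 70.24 m/s
final state: V = 70.24 m/s, rpm = 4062 → n = rpm/60 = 67.700000 rev/s
J = V / (n·D) = 70.24 / (67.700000 × 2.095) = 0.495236
regime bands: climb J<0.4029 | cruise [0.4029, 0.8057) | windmill J≥0.8057
J = 0.4952 → cruise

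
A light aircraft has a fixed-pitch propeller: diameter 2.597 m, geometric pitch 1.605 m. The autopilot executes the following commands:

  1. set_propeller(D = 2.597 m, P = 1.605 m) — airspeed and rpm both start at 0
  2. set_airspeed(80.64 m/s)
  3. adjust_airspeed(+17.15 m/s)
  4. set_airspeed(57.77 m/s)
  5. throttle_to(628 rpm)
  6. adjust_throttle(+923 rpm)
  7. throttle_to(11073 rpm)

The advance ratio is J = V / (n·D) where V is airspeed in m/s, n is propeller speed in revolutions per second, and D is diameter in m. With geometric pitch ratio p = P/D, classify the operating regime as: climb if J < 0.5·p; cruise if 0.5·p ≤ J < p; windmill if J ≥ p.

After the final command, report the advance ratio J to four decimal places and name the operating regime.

J = 0.1205, regime = climb

set_propeller: D = 2.597 m, P = 1.605 m (p = P/D = 0.618021); state ← (V=0, rpm=0)
set_airspeed(80.64): V ← 80.64 m/s
adjust_airspeed(+17.15): V ← 80.64 +17.15 = 97.79 m/s
set_airspeed(57.77): V ← 57.77 m/s
throttle_to(628): rpm ← 628
adjust_throttle(+923): rpm ← 628 +923 = 1551
throttle_to(11073): rpm ← 11073
final state: V = 57.77 m/s, rpm = 11073 → n = rpm/60 = 184.550000 rev/s
J = V / (n·D) = 57.77 / (184.550000 × 2.597) = 0.120536
regime bands: climb J<0.3090 | cruise [0.3090, 0.6180) | windmill J≥0.6180
J = 0.1205 → climb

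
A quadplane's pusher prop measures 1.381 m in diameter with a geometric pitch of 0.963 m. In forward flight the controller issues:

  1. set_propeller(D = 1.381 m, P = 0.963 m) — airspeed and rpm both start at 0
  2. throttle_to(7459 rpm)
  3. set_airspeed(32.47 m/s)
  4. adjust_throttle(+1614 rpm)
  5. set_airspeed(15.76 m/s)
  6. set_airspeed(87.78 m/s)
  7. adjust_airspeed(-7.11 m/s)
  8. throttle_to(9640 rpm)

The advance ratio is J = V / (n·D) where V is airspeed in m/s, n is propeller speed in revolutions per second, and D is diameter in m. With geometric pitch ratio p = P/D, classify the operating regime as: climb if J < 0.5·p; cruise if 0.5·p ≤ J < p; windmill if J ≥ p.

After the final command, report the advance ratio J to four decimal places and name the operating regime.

set_propeller: D = 1.381 m, P = 0.963 m (p = P/D = 0.697321); state ← (V=0, rpm=0)
throttle_to(7459): rpm ← 7459
set_airspeed(32.47): V ← 32.47 m/s
adjust_throttle(+1614): rpm ← 7459 +1614 = 9073
set_airspeed(15.76): V ← 15.76 m/s
set_airspeed(87.78): V ← 87.78 m/s
adjust_airspeed(-7.11): V ← 87.78 -7.11 = 80.67 m/s
throttle_to(9640): rpm ← 9640
final state: V = 80.67 m/s, rpm = 9640 → n = rpm/60 = 160.666667 rev/s
J = V / (n·D) = 80.67 / (160.666667 × 1.381) = 0.363574
regime bands: climb J<0.3487 | cruise [0.3487, 0.6973) | windmill J≥0.6973
J = 0.3636 → cruise

J = 0.3636, regime = cruise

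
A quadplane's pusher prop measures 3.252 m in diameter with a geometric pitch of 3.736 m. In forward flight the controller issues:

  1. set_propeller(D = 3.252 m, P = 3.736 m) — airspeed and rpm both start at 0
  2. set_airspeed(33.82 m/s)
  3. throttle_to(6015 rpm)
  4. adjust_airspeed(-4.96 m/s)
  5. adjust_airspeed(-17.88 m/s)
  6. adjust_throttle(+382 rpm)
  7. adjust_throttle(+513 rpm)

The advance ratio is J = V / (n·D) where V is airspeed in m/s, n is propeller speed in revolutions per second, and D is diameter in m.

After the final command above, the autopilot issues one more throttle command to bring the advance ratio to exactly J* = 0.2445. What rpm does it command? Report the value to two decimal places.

rpm = 828.56

set_propeller: D = 3.252 m, P = 3.736 m (p = P/D = 1.148831); state ← (V=0, rpm=0)
set_airspeed(33.82): V ← 33.82 m/s
throttle_to(6015): rpm ← 6015
adjust_airspeed(-4.96): V ← 33.82 -4.96 = 28.86 m/s
adjust_airspeed(-17.88): V ← 28.86 -17.88 = 10.98 m/s
adjust_throttle(+382): rpm ← 6015 +382 = 6397
adjust_throttle(+513): rpm ← 6397 +513 = 6910
final state: V = 10.98 m/s, rpm = 6910 → n = rpm/60 = 115.166667 rev/s
target J* = 0.2445; solve J* = V/(n·D) for n: n = V/(J*·D) = 10.98/(0.2445 × 3.252) = 13.809341 rev/s
rpm = 60·n = 828.560433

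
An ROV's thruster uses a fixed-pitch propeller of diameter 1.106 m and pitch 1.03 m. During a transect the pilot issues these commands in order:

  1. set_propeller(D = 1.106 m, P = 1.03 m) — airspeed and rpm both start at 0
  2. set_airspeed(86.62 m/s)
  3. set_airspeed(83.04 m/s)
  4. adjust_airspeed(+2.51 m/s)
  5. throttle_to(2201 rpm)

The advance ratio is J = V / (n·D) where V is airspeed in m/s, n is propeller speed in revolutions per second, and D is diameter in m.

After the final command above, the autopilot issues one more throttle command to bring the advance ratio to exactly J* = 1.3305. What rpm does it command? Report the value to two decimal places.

rpm = 3488.20

set_propeller: D = 1.106 m, P = 1.03 m (p = P/D = 0.931284); state ← (V=0, rpm=0)
set_airspeed(86.62): V ← 86.62 m/s
set_airspeed(83.04): V ← 83.04 m/s
adjust_airspeed(+2.51): V ← 83.04 +2.51 = 85.55 m/s
throttle_to(2201): rpm ← 2201
final state: V = 85.55 m/s, rpm = 2201 → n = rpm/60 = 36.683333 rev/s
target J* = 1.3305; solve J* = V/(n·D) for n: n = V/(J*·D) = 85.55/(1.3305 × 1.106) = 58.136651 rev/s
rpm = 60·n = 3488.199041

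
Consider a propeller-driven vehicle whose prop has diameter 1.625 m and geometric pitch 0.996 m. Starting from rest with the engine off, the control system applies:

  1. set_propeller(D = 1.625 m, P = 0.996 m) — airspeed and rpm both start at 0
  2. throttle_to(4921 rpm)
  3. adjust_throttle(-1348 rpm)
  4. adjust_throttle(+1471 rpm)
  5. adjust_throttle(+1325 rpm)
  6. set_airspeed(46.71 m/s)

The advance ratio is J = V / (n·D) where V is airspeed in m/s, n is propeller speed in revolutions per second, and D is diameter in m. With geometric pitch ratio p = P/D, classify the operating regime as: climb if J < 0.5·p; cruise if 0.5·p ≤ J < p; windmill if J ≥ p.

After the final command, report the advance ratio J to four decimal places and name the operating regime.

J = 0.2708, regime = climb

set_propeller: D = 1.625 m, P = 0.996 m (p = P/D = 0.612923); state ← (V=0, rpm=0)
throttle_to(4921): rpm ← 4921
adjust_throttle(-1348): rpm ← 4921 -1348 = 3573
adjust_throttle(+1471): rpm ← 3573 +1471 = 5044
adjust_throttle(+1325): rpm ← 5044 +1325 = 6369
set_airspeed(46.71): V ← 46.71 m/s
final state: V = 46.71 m/s, rpm = 6369 → n = rpm/60 = 106.150000 rev/s
J = V / (n·D) = 46.71 / (106.150000 × 1.625) = 0.270792
regime bands: climb J<0.3065 | cruise [0.3065, 0.6129) | windmill J≥0.6129
J = 0.2708 → climb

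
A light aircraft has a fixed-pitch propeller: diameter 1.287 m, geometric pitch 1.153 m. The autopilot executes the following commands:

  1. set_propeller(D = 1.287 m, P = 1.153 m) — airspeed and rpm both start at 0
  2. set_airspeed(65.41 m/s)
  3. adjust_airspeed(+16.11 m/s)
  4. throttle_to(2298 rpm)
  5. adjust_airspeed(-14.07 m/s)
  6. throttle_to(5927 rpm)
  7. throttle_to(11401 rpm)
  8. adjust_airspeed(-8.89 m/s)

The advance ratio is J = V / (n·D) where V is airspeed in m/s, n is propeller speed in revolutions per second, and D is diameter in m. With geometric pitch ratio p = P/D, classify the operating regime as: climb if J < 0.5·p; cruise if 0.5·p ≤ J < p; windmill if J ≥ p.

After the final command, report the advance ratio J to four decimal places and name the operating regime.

J = 0.2395, regime = climb

set_propeller: D = 1.287 m, P = 1.153 m (p = P/D = 0.895882); state ← (V=0, rpm=0)
set_airspeed(65.41): V ← 65.41 m/s
adjust_airspeed(+16.11): V ← 65.41 +16.11 = 81.52 m/s
throttle_to(2298): rpm ← 2298
adjust_airspeed(-14.07): V ← 81.52 -14.07 = 67.45 m/s
throttle_to(5927): rpm ← 5927
throttle_to(11401): rpm ← 11401
adjust_airspeed(-8.89): V ← 67.45 -8.89 = 58.56 m/s
final state: V = 58.56 m/s, rpm = 11401 → n = rpm/60 = 190.016667 rev/s
J = V / (n·D) = 58.56 / (190.016667 × 1.287) = 0.239459
regime bands: climb J<0.4479 | cruise [0.4479, 0.8959) | windmill J≥0.8959
J = 0.2395 → climb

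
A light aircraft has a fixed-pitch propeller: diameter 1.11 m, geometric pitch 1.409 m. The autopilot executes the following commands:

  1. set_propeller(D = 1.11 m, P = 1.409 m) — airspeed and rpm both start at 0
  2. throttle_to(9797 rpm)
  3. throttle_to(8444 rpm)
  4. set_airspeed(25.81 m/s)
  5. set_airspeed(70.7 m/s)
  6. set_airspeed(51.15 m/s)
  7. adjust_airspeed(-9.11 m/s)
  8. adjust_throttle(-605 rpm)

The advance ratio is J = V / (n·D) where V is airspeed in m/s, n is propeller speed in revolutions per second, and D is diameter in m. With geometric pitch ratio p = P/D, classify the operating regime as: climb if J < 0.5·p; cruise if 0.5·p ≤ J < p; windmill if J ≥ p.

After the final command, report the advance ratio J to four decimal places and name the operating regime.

J = 0.2899, regime = climb

set_propeller: D = 1.11 m, P = 1.409 m (p = P/D = 1.269369); state ← (V=0, rpm=0)
throttle_to(9797): rpm ← 9797
throttle_to(8444): rpm ← 8444
set_airspeed(25.81): V ← 25.81 m/s
set_airspeed(70.7): V ← 70.7 m/s
set_airspeed(51.15): V ← 51.15 m/s
adjust_airspeed(-9.11): V ← 51.15 -9.11 = 42.04 m/s
adjust_throttle(-605): rpm ← 8444 -605 = 7839
final state: V = 42.04 m/s, rpm = 7839 → n = rpm/60 = 130.650000 rev/s
J = V / (n·D) = 42.04 / (130.650000 × 1.11) = 0.289888
regime bands: climb J<0.6347 | cruise [0.6347, 1.2694) | windmill J≥1.2694
J = 0.2899 → climb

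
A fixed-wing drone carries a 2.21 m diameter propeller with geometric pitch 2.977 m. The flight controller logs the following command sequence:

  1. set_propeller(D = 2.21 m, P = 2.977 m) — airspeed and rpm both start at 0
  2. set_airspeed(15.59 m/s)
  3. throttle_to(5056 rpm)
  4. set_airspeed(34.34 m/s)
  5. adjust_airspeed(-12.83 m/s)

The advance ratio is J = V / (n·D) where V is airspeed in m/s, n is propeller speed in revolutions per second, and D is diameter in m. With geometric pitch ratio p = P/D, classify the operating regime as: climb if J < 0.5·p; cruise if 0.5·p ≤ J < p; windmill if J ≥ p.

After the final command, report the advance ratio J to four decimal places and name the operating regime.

J = 0.1155, regime = climb

set_propeller: D = 2.21 m, P = 2.977 m (p = P/D = 1.347059); state ← (V=0, rpm=0)
set_airspeed(15.59): V ← 15.59 m/s
throttle_to(5056): rpm ← 5056
set_airspeed(34.34): V ← 34.34 m/s
adjust_airspeed(-12.83): V ← 34.34 -12.83 = 21.51 m/s
final state: V = 21.51 m/s, rpm = 5056 → n = rpm/60 = 84.266667 rev/s
J = V / (n·D) = 21.51 / (84.266667 × 2.21) = 0.115503
regime bands: climb J<0.6735 | cruise [0.6735, 1.3471) | windmill J≥1.3471
J = 0.1155 → climb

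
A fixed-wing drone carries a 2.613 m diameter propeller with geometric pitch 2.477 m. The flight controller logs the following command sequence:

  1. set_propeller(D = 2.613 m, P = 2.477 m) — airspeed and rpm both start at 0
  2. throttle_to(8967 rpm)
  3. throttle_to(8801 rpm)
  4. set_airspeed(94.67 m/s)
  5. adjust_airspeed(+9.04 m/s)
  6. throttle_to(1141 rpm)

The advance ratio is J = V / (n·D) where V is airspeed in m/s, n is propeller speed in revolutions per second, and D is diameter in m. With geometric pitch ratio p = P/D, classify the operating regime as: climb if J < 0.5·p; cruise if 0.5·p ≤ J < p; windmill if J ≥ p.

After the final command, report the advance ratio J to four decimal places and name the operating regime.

set_propeller: D = 2.613 m, P = 2.477 m (p = P/D = 0.947953); state ← (V=0, rpm=0)
throttle_to(8967): rpm ← 8967
throttle_to(8801): rpm ← 8801
set_airspeed(94.67): V ← 94.67 m/s
adjust_airspeed(+9.04): V ← 94.67 +9.04 = 103.71 m/s
throttle_to(1141): rpm ← 1141
final state: V = 103.71 m/s, rpm = 1141 → n = rpm/60 = 19.016667 rev/s
J = V / (n·D) = 103.71 / (19.016667 × 2.613) = 2.087117
regime bands: climb J<0.4740 | cruise [0.4740, 0.9480) | windmill J≥0.9480
J = 2.0871 → windmill

J = 2.0871, regime = windmill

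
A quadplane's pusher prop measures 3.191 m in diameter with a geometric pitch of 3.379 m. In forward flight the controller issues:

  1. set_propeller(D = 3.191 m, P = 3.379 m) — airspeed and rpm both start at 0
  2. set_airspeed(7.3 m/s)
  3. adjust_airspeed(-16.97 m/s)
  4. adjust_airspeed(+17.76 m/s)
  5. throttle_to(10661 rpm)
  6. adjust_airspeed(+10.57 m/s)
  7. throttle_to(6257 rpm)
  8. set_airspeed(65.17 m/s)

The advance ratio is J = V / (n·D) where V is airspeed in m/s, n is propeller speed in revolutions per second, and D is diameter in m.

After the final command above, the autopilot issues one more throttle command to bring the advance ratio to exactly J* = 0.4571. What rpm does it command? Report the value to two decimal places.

rpm = 2680.78

set_propeller: D = 3.191 m, P = 3.379 m (p = P/D = 1.058916); state ← (V=0, rpm=0)
set_airspeed(7.3): V ← 7.3 m/s
adjust_airspeed(-16.97): V ← 7.3 -16.97 = -9.67 m/s
adjust_airspeed(+17.76): V ← -9.67 +17.76 = 8.09 m/s
throttle_to(10661): rpm ← 10661
adjust_airspeed(+10.57): V ← 8.09 +10.57 = 18.66 m/s
throttle_to(6257): rpm ← 6257
set_airspeed(65.17): V ← 65.17 m/s
final state: V = 65.17 m/s, rpm = 6257 → n = rpm/60 = 104.283333 rev/s
target J* = 0.4571; solve J* = V/(n·D) for n: n = V/(J*·D) = 65.17/(0.4571 × 3.191) = 44.679643 rev/s
rpm = 60·n = 2680.778587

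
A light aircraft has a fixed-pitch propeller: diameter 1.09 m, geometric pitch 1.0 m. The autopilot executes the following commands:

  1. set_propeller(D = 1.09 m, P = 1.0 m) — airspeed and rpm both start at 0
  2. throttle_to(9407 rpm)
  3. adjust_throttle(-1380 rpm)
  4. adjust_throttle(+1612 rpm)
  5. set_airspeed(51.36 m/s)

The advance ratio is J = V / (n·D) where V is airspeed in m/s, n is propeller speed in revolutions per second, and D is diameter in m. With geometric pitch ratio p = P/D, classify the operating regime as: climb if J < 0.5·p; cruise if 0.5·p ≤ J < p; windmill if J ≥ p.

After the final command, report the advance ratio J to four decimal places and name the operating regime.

set_propeller: D = 1.09 m, P = 1.0 m (p = P/D = 0.917431); state ← (V=0, rpm=0)
throttle_to(9407): rpm ← 9407
adjust_throttle(-1380): rpm ← 9407 -1380 = 8027
adjust_throttle(+1612): rpm ← 8027 +1612 = 9639
set_airspeed(51.36): V ← 51.36 m/s
final state: V = 51.36 m/s, rpm = 9639 → n = rpm/60 = 160.650000 rev/s
J = V / (n·D) = 51.36 / (160.650000 × 1.09) = 0.293304
regime bands: climb J<0.4587 | cruise [0.4587, 0.9174) | windmill J≥0.9174
J = 0.2933 → climb

J = 0.2933, regime = climb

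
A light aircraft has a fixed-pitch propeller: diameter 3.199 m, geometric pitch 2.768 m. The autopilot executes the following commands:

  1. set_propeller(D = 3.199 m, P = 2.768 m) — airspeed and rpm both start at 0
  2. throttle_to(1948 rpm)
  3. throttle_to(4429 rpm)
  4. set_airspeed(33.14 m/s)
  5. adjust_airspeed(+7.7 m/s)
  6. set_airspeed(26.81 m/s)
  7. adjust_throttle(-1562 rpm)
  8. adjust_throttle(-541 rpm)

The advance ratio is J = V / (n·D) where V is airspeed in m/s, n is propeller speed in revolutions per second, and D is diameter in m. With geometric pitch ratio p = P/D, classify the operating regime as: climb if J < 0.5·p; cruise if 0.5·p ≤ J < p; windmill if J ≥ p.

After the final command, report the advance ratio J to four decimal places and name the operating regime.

J = 0.2162, regime = climb

set_propeller: D = 3.199 m, P = 2.768 m (p = P/D = 0.865270); state ← (V=0, rpm=0)
throttle_to(1948): rpm ← 1948
throttle_to(4429): rpm ← 4429
set_airspeed(33.14): V ← 33.14 m/s
adjust_airspeed(+7.7): V ← 33.14 +7.7 = 40.84 m/s
set_airspeed(26.81): V ← 26.81 m/s
adjust_throttle(-1562): rpm ← 4429 -1562 = 2867
adjust_throttle(-541): rpm ← 2867 -541 = 2326
final state: V = 26.81 m/s, rpm = 2326 → n = rpm/60 = 38.766667 rev/s
J = V / (n·D) = 26.81 / (38.766667 × 3.199) = 0.216184
regime bands: climb J<0.4326 | cruise [0.4326, 0.8653) | windmill J≥0.8653
J = 0.2162 → climb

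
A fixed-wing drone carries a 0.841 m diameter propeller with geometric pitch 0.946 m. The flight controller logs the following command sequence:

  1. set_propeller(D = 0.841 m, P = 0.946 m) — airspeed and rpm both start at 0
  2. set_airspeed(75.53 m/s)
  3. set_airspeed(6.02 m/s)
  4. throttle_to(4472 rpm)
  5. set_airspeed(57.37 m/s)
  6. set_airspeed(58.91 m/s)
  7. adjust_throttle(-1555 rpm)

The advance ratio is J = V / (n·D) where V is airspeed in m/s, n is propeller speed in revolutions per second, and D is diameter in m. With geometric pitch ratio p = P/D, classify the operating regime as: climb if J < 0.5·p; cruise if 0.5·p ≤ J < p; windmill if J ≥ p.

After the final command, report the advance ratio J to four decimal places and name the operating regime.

set_propeller: D = 0.841 m, P = 0.946 m (p = P/D = 1.124851); state ← (V=0, rpm=0)
set_airspeed(75.53): V ← 75.53 m/s
set_airspeed(6.02): V ← 6.02 m/s
throttle_to(4472): rpm ← 4472
set_airspeed(57.37): V ← 57.37 m/s
set_airspeed(58.91): V ← 58.91 m/s
adjust_throttle(-1555): rpm ← 4472 -1555 = 2917
final state: V = 58.91 m/s, rpm = 2917 → n = rpm/60 = 48.616667 rev/s
J = V / (n·D) = 58.91 / (48.616667 × 0.841) = 1.440814
regime bands: climb J<0.5624 | cruise [0.5624, 1.1249) | windmill J≥1.1249
J = 1.4408 → windmill

J = 1.4408, regime = windmill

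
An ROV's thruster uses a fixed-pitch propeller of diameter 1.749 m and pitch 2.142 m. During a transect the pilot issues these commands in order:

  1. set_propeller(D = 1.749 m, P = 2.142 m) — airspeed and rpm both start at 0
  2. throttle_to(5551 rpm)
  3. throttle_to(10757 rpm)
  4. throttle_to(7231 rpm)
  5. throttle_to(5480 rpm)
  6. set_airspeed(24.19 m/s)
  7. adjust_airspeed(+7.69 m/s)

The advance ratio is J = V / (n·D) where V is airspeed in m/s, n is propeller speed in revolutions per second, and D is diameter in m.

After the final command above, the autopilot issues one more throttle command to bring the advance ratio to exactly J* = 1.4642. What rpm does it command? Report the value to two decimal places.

set_propeller: D = 1.749 m, P = 2.142 m (p = P/D = 1.224700); state ← (V=0, rpm=0)
throttle_to(5551): rpm ← 5551
throttle_to(10757): rpm ← 10757
throttle_to(7231): rpm ← 7231
throttle_to(5480): rpm ← 5480
set_airspeed(24.19): V ← 24.19 m/s
adjust_airspeed(+7.69): V ← 24.19 +7.69 = 31.88 m/s
final state: V = 31.88 m/s, rpm = 5480 → n = rpm/60 = 91.333333 rev/s
target J* = 1.4642; solve J* = V/(n·D) for n: n = V/(J*·D) = 31.88/(1.4642 × 1.749) = 12.448818 rev/s
rpm = 60·n = 746.929051

rpm = 746.93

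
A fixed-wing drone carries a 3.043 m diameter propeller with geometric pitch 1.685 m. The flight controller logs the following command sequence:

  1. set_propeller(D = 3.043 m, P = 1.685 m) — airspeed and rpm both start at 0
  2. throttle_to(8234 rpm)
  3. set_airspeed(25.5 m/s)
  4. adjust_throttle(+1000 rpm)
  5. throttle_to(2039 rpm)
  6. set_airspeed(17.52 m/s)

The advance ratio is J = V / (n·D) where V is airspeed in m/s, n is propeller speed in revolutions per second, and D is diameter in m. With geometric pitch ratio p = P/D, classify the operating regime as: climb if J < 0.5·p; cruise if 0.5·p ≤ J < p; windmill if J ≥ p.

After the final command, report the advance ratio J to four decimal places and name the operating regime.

set_propeller: D = 3.043 m, P = 1.685 m (p = P/D = 0.553730); state ← (V=0, rpm=0)
throttle_to(8234): rpm ← 8234
set_airspeed(25.5): V ← 25.5 m/s
adjust_throttle(+1000): rpm ← 8234 +1000 = 9234
throttle_to(2039): rpm ← 2039
set_airspeed(17.52): V ← 17.52 m/s
final state: V = 17.52 m/s, rpm = 2039 → n = rpm/60 = 33.983333 rev/s
J = V / (n·D) = 17.52 / (33.983333 × 3.043) = 0.169421
regime bands: climb J<0.2769 | cruise [0.2769, 0.5537) | windmill J≥0.5537
J = 0.1694 → climb

J = 0.1694, regime = climb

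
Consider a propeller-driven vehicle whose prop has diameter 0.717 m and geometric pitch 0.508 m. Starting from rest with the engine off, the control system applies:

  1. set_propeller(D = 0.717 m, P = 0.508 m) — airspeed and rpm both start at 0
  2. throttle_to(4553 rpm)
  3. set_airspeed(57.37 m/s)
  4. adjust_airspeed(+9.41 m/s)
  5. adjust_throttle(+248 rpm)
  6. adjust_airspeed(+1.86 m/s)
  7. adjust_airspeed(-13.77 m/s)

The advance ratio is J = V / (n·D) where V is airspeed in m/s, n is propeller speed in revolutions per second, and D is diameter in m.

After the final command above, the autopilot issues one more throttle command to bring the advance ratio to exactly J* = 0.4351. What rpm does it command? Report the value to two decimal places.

rpm = 10553.05

set_propeller: D = 0.717 m, P = 0.508 m (p = P/D = 0.708508); state ← (V=0, rpm=0)
throttle_to(4553): rpm ← 4553
set_airspeed(57.37): V ← 57.37 m/s
adjust_airspeed(+9.41): V ← 57.37 +9.41 = 66.78 m/s
adjust_throttle(+248): rpm ← 4553 +248 = 4801
adjust_airspeed(+1.86): V ← 66.78 +1.86 = 68.64 m/s
adjust_airspeed(-13.77): V ← 68.64 -13.77 = 54.87 m/s
final state: V = 54.87 m/s, rpm = 4801 → n = rpm/60 = 80.016667 rev/s
target J* = 0.4351; solve J* = V/(n·D) for n: n = V/(J*·D) = 54.87/(0.4351 × 0.717) = 175.884157 rev/s
rpm = 60·n = 10553.049412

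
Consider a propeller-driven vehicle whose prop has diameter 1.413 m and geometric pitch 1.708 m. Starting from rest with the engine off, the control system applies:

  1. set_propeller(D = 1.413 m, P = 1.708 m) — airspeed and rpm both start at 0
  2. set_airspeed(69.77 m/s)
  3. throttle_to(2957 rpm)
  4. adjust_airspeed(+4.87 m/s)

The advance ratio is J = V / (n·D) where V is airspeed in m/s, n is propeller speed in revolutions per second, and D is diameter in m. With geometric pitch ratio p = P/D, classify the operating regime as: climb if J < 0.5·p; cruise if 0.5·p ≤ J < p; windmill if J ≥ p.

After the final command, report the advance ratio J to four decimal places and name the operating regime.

set_propeller: D = 1.413 m, P = 1.708 m (p = P/D = 1.208776); state ← (V=0, rpm=0)
set_airspeed(69.77): V ← 69.77 m/s
throttle_to(2957): rpm ← 2957
adjust_airspeed(+4.87): V ← 69.77 +4.87 = 74.64 m/s
final state: V = 74.64 m/s, rpm = 2957 → n = rpm/60 = 49.283333 rev/s
J = V / (n·D) = 74.64 / (49.283333 × 1.413) = 1.071839
regime bands: climb J<0.6044 | cruise [0.6044, 1.2088) | windmill J≥1.2088
J = 1.0718 → cruise

J = 1.0718, regime = cruise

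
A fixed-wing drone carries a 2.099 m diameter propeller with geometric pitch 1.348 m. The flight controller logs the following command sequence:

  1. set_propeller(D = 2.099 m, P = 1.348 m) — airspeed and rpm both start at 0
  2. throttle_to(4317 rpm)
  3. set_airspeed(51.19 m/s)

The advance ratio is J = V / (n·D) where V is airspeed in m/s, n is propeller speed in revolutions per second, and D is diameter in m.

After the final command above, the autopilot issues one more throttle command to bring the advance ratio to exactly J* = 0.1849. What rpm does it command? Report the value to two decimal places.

rpm = 7913.84

set_propeller: D = 2.099 m, P = 1.348 m (p = P/D = 0.642211); state ← (V=0, rpm=0)
throttle_to(4317): rpm ← 4317
set_airspeed(51.19): V ← 51.19 m/s
final state: V = 51.19 m/s, rpm = 4317 → n = rpm/60 = 71.950000 rev/s
target J* = 0.1849; solve J* = V/(n·D) for n: n = V/(J*·D) = 51.19/(0.1849 × 2.099) = 131.897262 rev/s
rpm = 60·n = 7913.835711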